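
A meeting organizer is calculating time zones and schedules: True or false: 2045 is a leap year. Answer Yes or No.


Year: 2045
Divisible by 4? 2045 / 4 = 511.25 -> No
Not divisible by 4, so NOT a leap year

No


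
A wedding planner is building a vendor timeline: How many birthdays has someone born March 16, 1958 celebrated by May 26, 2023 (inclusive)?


Birth: 1958-03-16
Reference: 2023-05-26
Year difference: 2023 - 1958 = 65
Has birthday (03-16) occurred by 05-26? Yes
Age in full years: 65

65


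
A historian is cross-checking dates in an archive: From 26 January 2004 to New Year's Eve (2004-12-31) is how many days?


Start: January 26, 2004
End: December 31, 2004
Days left in January: 5
February: 29
March: 31
April: 30
May: 31
... plus remaining months
Sum of remaining months: 335
Total: 5 + 335 = 340

340


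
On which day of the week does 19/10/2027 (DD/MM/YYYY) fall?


Date: 2027-10-19
January 1, 2027 is a Friday
Day of year: 292
Offset from Jan 1: 291 days
291 mod 7 = 4
Result: Tuesday

Tuesday


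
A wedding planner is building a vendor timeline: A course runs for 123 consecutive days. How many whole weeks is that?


Total days: 123
Days per week: 7
Division: 123 / 7 = 17 remainder 4
Complete weeks: 17
Remaining days: 4

17


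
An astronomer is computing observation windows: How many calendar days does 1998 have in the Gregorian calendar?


Year: 1998
Check leap year rules:
Divisible by 4? No
1998 is not a leap year
Days: 365

365


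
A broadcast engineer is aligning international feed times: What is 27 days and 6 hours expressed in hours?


Days: 27
Extra hours: 6
Hours per day: 24
Days to hours: 27 x 24 = 648
Total: 648 + 6 = 654

654


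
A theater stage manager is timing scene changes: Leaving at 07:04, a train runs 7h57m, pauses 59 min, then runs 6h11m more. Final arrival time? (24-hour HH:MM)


Depart: 07:04
Leg 1: +477 min -> 15:01
Layover: +59 min -> 16:00
Leg 2: +371 min -> 22:11
Total travel: 907 minutes = 15h 7m
Arrival: 22:11

22:11


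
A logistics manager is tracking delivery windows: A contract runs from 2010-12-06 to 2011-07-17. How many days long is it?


Start date: 2010-12-06
End date: 2011-07-17
Dec 2010: +26 days
Jan 2011: +31 days
Feb 2011: +28 days
... (5 more months)
Total: 223 days

223


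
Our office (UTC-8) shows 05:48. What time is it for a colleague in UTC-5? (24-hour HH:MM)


Local time: 05:48 at UTC-8 (offset -8h)
Target zone: UTC-5 (offset -5h)
Difference: -5 - (-8) = 3 hours
Calculation: 5 + (3) = 8
Result: 08:48

08:48


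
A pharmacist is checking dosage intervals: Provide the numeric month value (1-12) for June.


Calendar month order:
5. May
6. June <--
7. July
June is month number 6

6


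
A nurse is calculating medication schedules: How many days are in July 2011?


Month: July
Year: 2011
July is a 31-day month
Total: 31 days

31


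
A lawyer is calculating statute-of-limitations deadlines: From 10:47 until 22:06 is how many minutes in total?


Start time: 10:47 = 647 minutes from midnight
End time: 22:06 = 1326 minutes from midnight
Difference: 1326 - 647 = 679 minutes
That is 11 hours and 19 minutes

679


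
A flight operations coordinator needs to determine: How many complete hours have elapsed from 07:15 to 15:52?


Start: 07:15
End: 15:52
Hour difference: 15 - 7 = 8 hours
Minute difference: 52 - 15 = 37 minutes
Total minutes: 517
Complete hours: 517 / 60 = 8 (remainder 37)

8


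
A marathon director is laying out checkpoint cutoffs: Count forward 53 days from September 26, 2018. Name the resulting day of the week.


Start: 2018-09-26 (Wednesday)
Step 1 - find target date: add 53 days
  2018-09-26 + 53 days = 2018-11-18
Step 2 - day of week:
  53 mod 7 = 4
  Wednesday + 4 days -> Sunday
Result: Sunday (2018-11-18)

Sunday


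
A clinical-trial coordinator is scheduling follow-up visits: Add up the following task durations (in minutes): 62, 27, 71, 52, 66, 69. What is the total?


Durations: 62, 27, 71, 52, 66, 69
Running sum: 62
+ 27 = 89
+ 71 = 160
+ 52 = 212
+ 66 = 278
+ 69 = 347
Total duration: 347 minutes
That is 5 hours and 47 minutes

347


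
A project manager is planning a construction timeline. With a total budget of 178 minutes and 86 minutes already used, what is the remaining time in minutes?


Total budget: 178 minutes
Time used: 86 minutes
Remaining: 178 - 86 = 92 minutes
Percent used: 48.3%
Percent remaining: 51.7%

92


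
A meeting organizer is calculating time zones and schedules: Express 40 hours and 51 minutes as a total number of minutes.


Hours: 40
Extra minutes: 51
Minutes per hour: 60
Hours to minutes: 40 x 60 = 2400
Total: 2400 + 51 = 2451

2451


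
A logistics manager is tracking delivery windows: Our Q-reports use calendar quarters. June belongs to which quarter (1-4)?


Month: June (month 6)
Q1: January-March (months 1-3)
Q2: April-June (months 4-6)
Q3: July-September (months 7-9)
Q4: October-December (months 10-12)
Month 6 falls in Q2

2


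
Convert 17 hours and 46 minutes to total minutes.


Hours: 17
Minutes: 46
Convert hours to minutes: 17 x 60 = 1020
Add remaining minutes: 1020 + 46 = 1066

1066


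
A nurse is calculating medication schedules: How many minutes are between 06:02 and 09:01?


Start time: 06:02 = 362 minutes from midnight
End time: 09:01 = 541 minutes from midnight
Difference: 541 - 362 = 179 minutes
That is 2 hours and 59 minutes

179


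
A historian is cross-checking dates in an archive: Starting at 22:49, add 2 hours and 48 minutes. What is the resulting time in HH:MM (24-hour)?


Start time: 22:49
Adding: 2 hours 48 minutes
Minutes: 49 + 48 = 97
Minute overflow: 97 >= 60, so carry 1 hour, minutes = 37
Hours: 22 + 2 + 1 = 25
Hour wraparound: 25 mod 24 = 1
Result: 01:37

01:37


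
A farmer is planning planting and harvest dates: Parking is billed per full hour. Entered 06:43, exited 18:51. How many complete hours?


Start: 06:43
End: 18:51
Hour difference: 18 - 6 = 12 hours
Minute difference: 51 - 43 = 8 minutes
Total minutes: 728
Complete hours: 728 / 60 = 12 (remainder 8)

12


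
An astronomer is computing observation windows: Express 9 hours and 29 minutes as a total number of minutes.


Hours: 9
Extra minutes: 29
Minutes per hour: 60
Hours to minutes: 9 x 60 = 540
Total: 540 + 29 = 569

569


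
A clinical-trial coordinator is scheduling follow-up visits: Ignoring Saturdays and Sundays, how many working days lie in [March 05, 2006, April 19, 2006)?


Start: 2006-03-05 (Sunday)
End (exclusive): 2006-04-19 (Wednesday)
Total calendar days: 45
Full weeks: 45 // 7 = 6 -> 30 weekdays
Remaining 3 days starting on Sunday:
  Sun(-), Mon(w), Tue(w) -> 2 weekdays
Total business days: 30 + 2 = 32

32


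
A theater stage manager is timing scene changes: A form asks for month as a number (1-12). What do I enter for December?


Calendar month order:
11. November
12. December <--
December is month number 12

12


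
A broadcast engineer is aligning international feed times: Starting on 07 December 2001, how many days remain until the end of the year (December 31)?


Start: December 07, 2001
End: December 31, 2001
Days left in December: 24
Total: 24 days

24


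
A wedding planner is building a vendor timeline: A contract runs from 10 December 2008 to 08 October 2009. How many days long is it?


Start date: 2008-12-10
End date: 2009-10-08
Dec 2008: +22 days
Jan 2009: +31 days
Feb 2009: +28 days
... (8 more months)
Total: 302 days

302


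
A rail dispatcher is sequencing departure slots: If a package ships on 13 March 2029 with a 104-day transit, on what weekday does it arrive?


Start: 2029-03-13 (Tuesday)
Step 1 - find target date: add 104 days
  2029-03-13 + 104 days = 2029-06-25
Step 2 - day of week:
  104 mod 7 = 6
  Tuesday + 6 days -> Monday
Result: Monday (2029-06-25)

Monday


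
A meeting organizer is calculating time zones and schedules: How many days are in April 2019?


Month: April
Year: 2019
April is a 30-day month
Total: 30 days

30


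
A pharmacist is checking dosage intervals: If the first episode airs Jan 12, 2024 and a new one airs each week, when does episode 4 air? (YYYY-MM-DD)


First occurrence: 2024-01-12 (occurrence 1)
Each occurrence is 7 days after the previous.
Occurrence 4 is 3 weeks after the first.
3 weeks = 21 days
2024-01-12 + 21 days = 2024-02-02

2024-02-02


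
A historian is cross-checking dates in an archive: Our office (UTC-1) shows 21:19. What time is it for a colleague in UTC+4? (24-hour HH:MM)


Local time: 21:19 at UTC-1 (offset -1h)
Target zone: UTC+4 (offset 4h)
Difference: 4 - (-1) = 5 hours
Calculation: 21 + (5) = 26
Wraparound: (26) mod 24 = 2
Result: 02:19

02:19


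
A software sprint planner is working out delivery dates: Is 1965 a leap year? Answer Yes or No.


Year: 1965
Divisible by 4? 1965 / 4 = 491.25 -> No
Not divisible by 4, so NOT a leap year

No


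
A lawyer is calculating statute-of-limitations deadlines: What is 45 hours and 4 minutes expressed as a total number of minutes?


Hours: 45
Minutes: 4
Convert hours to minutes: 45 x 60 = 2700
Add remaining minutes: 2700 + 4 = 2704

2704


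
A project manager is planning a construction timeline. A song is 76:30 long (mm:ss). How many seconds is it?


Minutes: 76
Extra seconds: 30
Seconds per minute: 60
Minutes to seconds: 76 x 60 = 4560
Total: 4560 + 30 = 4590

4590


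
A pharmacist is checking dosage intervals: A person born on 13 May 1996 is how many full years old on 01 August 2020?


Birth: 1996-05-13
Reference: 2020-08-01
Year difference: 2020 - 1996 = 24
Has birthday (05-13) occurred by 08-01? Yes
Age in full years: 24

24


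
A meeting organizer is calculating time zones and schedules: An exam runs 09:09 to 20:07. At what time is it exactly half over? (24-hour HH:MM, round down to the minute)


Start time: 09:09 = 549 minutes from midnight
End time: 20:07 = 1207 minutes from midnight
Sum: 549 + 1207 = 1756
Midpoint: 1756 / 2 = 878 minutes
Convert: 878 / 60 = 14 hours, 38 minutes
Result: 14:38

14:38


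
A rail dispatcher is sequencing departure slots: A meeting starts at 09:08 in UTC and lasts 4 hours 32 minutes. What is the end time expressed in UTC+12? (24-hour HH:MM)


Start: 09:08 in UTC
Step 1 - add duration:
  minutes: 8 + 32 = 40
  hours: 9 + 4 + 0 = 13
  end in UTC: 13:40
Step 2 - convert UTC -> UTC+12:
  offset difference: 12 - (0) = 12 hours
  13 + (12) = 25 -> mod 24 = 1
Result: 01:40 in UTC+12

01:40


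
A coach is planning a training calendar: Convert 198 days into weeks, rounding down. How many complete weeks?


Total days: 198
Days per week: 7
Division: 198 / 7 = 28 remainder 2
Complete weeks: 28
Remaining days: 2

28


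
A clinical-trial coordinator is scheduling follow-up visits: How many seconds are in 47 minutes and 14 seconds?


Minutes: 47
Seconds: 14
Convert minutes to seconds: 47 x 60 = 2820
Add remaining seconds: 2820 + 14 = 2834

2834


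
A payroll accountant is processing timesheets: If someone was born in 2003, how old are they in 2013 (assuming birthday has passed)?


Birth year: 2003
Current year: 2013
Age = current year - birth year
Age = 2013 - 2003 = 10

10


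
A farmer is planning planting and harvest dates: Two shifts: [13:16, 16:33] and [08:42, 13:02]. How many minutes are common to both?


Interval A: [796, 993] minutes from midnight
Interval B: [522, 782] minutes from midnight
Overlap start = max(796, 522) = 796
Overlap end = min(993, 782) = 782
End <= start, so the intervals do not overlap: 0 minutes

0


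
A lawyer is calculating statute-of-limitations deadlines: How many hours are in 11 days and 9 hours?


Days: 11
Extra hours: 9
Hours per day: 24
Days to hours: 11 x 24 = 264
Total: 264 + 9 = 273

273


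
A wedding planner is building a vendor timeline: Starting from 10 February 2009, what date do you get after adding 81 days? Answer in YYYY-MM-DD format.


Start: 2009-02-10
Adding 81 days
Days remaining in February: 18
After February: 63 days still to add
March 2009: 31 days, 32 remaining
April 2009: 30 days, 2 remaining
May 2009 has 31 days, need 2
Result: 2009-05-02

2009-05-02


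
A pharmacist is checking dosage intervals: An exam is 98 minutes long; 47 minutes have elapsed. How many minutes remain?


Total budget: 98 minutes
Time used: 47 minutes
Remaining: 98 - 47 = 51 minutes
Percent used: 48.0%
Percent remaining: 52.0%

51


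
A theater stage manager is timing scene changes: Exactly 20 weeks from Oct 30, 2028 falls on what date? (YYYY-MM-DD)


Start: 2028-10-30
Weeks to add: 20
Convert to days: 20 x 7 = 140 days
Add 140 days to 2028-10-30
Result: 2029-03-19

2029-03-19


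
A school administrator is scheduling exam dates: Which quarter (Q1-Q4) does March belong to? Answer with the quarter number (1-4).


Month: March (month 3)
Q1: January-March (months 1-3)
Q2: April-June (months 4-6)
Q3: July-September (months 7-9)
Q4: October-December (months 10-12)
Month 3 falls in Q1

1


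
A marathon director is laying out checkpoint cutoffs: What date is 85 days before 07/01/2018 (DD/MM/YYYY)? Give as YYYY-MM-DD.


Start: 2018-01-07
Subtracting 85 days
Days already passed in January: 7
After going back through January: 78 more days to subtract
December 2017: 31 days, 47 remaining
November 2017: 30 days, 17 remaining
October 2017 has 31 days, need 17
Result: 2017-10-14

2017-10-14


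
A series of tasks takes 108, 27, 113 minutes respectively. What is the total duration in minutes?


Durations: 108, 27, 113
Running sum: 108
+ 27 = 135
+ 113 = 248
Total duration: 248 minutes
That is 4 hours and 8 minutes

248


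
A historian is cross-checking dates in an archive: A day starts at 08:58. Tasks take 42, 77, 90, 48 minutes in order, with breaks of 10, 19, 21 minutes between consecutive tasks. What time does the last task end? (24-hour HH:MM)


Start: 08:58 = 538 min from midnight
  after task 1 (42 min): 09:40
  after break (10 min): 09:50
  after task 2 (77 min): 11:07
  after break (19 min): 11:26
  after task 3 (90 min): 12:56
  after break (21 min): 13:17
  after task 4 (48 min): 14:05
Total elapsed: 307 minutes
End time: 14:05

14:05


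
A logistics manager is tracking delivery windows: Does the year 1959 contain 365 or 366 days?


Year: 1959
Check leap year rules:
Divisible by 4? No
1959 is not a leap year
Days: 365

365


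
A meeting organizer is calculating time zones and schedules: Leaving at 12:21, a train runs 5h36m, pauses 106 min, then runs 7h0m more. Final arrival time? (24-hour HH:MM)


Depart: 12:21
Leg 1: +336 min -> 17:57
Layover: +106 min -> 19:43
Leg 2: +420 min -> 02:43
Total travel: 862 minutes = 14h 22m
Arrival: 02:43

02:43


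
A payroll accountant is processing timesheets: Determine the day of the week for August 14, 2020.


Date: 2020-08-14
January 1, 2020 is a Wednesday
Day of year: 227
Offset from Jan 1: 226 days
226 mod 7 = 2
Result: Friday

Friday


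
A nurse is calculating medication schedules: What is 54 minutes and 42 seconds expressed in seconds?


Minutes: 54
Extra seconds: 42
Seconds per minute: 60
Minutes to seconds: 54 x 60 = 3240
Total: 3240 + 42 = 3282

3282


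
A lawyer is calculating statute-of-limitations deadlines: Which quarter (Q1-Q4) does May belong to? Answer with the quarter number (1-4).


Month: May (month 5)
Q1: January-March (months 1-3)
Q2: April-June (months 4-6)
Q3: July-September (months 7-9)
Q4: October-December (months 10-12)
Month 5 falls in Q2

2


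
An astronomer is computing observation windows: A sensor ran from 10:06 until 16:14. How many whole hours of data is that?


Start: 10:06
End: 16:14
Hour difference: 16 - 10 = 6 hours
Minute difference: 14 - 6 = 8 minutes
Total minutes: 368
Complete hours: 368 / 60 = 6 (remainder 8)

6


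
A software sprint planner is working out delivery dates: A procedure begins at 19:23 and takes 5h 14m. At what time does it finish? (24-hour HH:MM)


Start time: 19:23
Adding: 5 hours 14 minutes
Minutes: 23 + 14 = 37
Hours: 19 + 5 + 0 = 24
Hour wraparound: 24 mod 24 = 0
Result: 00:37

00:37


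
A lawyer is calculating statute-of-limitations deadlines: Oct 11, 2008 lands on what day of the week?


Date: 2008-10-11
January 1, 2008 is a Tuesday
Day of year: 285
Offset from Jan 1: 284 days
284 mod 7 = 4
Result: Saturday

Saturday


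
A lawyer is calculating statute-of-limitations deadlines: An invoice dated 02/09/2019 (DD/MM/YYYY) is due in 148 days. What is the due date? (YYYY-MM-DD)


Start: 2019-09-02
Adding 148 days
Days remaining in September: 28
After September: 120 days still to add
October 2019: 31 days, 89 remaining
November 2019: 30 days, 59 remaining
December 2019: 31 days, 28 remaining
January 2020 has 31 days, need 28
Result: 2020-01-28

2020-01-28


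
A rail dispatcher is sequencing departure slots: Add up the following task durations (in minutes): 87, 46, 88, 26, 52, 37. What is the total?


Durations: 87, 46, 88, 26, 52, 37
Running sum: 87
+ 46 = 133
+ 88 = 221
+ 26 = 247
+ 52 = 299
+ 37 = 336
Total duration: 336 minutes
That is 5 hours and 36 minutes

336


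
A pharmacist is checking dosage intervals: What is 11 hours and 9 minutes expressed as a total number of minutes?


Hours: 11
Minutes: 9
Convert hours to minutes: 11 x 60 = 660
Add remaining minutes: 660 + 9 = 669

669


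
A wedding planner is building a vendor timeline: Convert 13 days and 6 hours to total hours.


Days: 13
Extra hours: 6
Hours per day: 24
Days to hours: 13 x 24 = 312
Total: 312 + 6 = 318

318


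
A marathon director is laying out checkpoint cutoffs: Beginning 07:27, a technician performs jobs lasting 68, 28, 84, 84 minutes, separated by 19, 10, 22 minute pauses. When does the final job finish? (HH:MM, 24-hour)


Start: 07:27 = 447 min from midnight
  after task 1 (68 min): 08:35
  after break (19 min): 08:54
  after task 2 (28 min): 09:22
  after break (10 min): 09:32
  after task 3 (84 min): 10:56
  after break (22 min): 11:18
  after task 4 (84 min): 12:42
Total elapsed: 315 minutes
End time: 12:42

12:42


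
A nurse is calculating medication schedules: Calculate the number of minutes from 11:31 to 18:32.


Start time: 11:31 = 691 minutes from midnight
End time: 18:32 = 1112 minutes from midnight
Difference: 1112 - 691 = 421 minutes
That is 7 hours and 1 minutes

421


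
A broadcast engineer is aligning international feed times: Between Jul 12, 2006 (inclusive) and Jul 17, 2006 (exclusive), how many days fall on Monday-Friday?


Start: 2006-07-12 (Wednesday)
End (exclusive): 2006-07-17 (Monday)
Total calendar days: 5
Full weeks: 5 // 7 = 0 -> 0 weekdays
Remaining 5 days starting on Wednesday:
  Wed(w), Thu(w), Fri(w), Sat(-), Sun(-) -> 3 weekdays
Total business days: 0 + 3 = 3

3


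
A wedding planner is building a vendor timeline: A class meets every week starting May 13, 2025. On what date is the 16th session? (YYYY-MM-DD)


First occurrence: 2025-05-13 (occurrence 1)
Each occurrence is 7 days after the previous.
Occurrence 16 is 15 weeks after the first.
15 weeks = 105 days
2025-05-13 + 105 days = 2025-08-26

2025-08-26


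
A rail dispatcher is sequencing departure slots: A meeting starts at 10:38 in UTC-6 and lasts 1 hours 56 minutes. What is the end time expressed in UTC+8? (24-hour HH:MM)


Start: 10:38 in UTC-6
Step 1 - add duration:
  minutes: 38 + 56 = 94 (carry 1h)
  hours: 10 + 1 + 1 = 12
  end in UTC-6: 12:34
Step 2 - convert UTC-6 -> UTC+8:
  offset difference: 8 - (-6) = 14 hours
  12 + (14) = 26 -> mod 24 = 2
Result: 02:34 in UTC+8

02:34


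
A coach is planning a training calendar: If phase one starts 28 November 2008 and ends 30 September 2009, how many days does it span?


Start date: 2008-11-28
End date: 2009-09-30
Nov 2008: +3 days
Dec 2008: +31 days
Jan 2009: +31 days
... (8 more months)
Total: 306 days

306


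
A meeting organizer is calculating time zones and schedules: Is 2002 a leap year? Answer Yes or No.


Year: 2002
Divisible by 4? 2002 / 4 = 500.5 -> No
Not divisible by 4, so NOT a leap year

No


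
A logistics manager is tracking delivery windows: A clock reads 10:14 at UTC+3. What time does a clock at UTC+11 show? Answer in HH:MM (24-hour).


Local time: 10:14 at UTC+3 (offset 3h)
Target zone: UTC+11 (offset 11h)
Difference: 11 - (3) = 8 hours
Calculation: 10 + (8) = 18
Result: 18:14

18:14


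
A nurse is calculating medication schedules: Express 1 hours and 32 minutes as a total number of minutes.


Hours: 1
Extra minutes: 32
Minutes per hour: 60
Hours to minutes: 1 x 60 = 60
Total: 60 + 32 = 92

92


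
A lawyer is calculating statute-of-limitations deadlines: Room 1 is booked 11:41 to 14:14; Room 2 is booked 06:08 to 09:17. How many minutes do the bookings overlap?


Interval A: [701, 854] minutes from midnight
Interval B: [368, 557] minutes from midnight
Overlap start = max(701, 368) = 701
Overlap end = min(854, 557) = 557
End <= start, so the intervals do not overlap: 0 minutes

0


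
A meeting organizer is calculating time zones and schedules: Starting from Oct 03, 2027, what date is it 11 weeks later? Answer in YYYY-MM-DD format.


Start: 2027-10-03
Weeks to add: 11
Convert to days: 11 x 7 = 77 days
Add 77 days to 2027-10-03
Result: 2027-12-19

2027-12-19


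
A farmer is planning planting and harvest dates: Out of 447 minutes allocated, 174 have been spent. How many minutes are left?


Total budget: 447 minutes
Time used: 174 minutes
Remaining: 447 - 174 = 273 minutes
Percent used: 38.9%
Percent remaining: 61.1%

273


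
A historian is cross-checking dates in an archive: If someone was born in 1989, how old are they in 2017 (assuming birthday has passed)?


Birth year: 1989
Current year: 2017
Age = current year - birth year
Age = 2017 - 1989 = 28

28


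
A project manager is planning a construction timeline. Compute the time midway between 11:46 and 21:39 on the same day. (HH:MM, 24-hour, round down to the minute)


Start time: 11:46 = 706 minutes from midnight
End time: 21:39 = 1299 minutes from midnight
Sum: 706 + 1299 = 2005
Midpoint: 2005 / 2 = 1002 minutes
Convert: 1002 / 60 = 16 hours, 42 minutes
Result: 16:42

16:42


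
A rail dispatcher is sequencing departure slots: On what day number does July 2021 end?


Month: July
Year: 2021
July is a 31-day month
Total: 31 days

31


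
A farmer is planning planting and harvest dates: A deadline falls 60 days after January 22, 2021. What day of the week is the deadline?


Start: 2021-01-22 (Friday)
Step 1 - find target date: add 60 days
  2021-01-22 + 60 days = 2021-03-23
Step 2 - day of week:
  60 mod 7 = 4
  Friday + 4 days -> Tuesday
Result: Tuesday (2021-03-23)

Tuesday


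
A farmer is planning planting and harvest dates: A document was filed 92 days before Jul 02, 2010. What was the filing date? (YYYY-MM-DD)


Start: 2010-07-02
Subtracting 92 days
Days already passed in July: 2
After going back through July: 90 more days to subtract
June 2010: 30 days, 60 remaining
May 2010: 31 days, 29 remaining
April 2010 has 30 days, need 29
Result: 2010-04-01

2010-04-01


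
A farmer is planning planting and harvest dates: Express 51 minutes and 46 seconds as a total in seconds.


Minutes: 51
Seconds: 46
Convert minutes to seconds: 51 x 60 = 3060
Add remaining seconds: 3060 + 46 = 3106

3106


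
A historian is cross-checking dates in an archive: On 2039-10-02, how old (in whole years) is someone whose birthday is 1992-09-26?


Birth: 1992-09-26
Reference: 2039-10-02
Year difference: 2039 - 1992 = 47
Has birthday (09-26) occurred by 10-02? Yes
Age in full years: 47

47


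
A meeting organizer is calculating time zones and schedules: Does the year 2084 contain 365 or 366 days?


Year: 2084
Check leap year rules:
Divisible by 4? Yes
Divisible by 100? No
2084 is a leap year
Days: 366

366


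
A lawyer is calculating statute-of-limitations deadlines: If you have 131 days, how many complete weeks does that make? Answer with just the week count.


Total days: 131
Days per week: 7
Division: 131 / 7 = 18 remainder 5
Complete weeks: 18
Remaining days: 5

18


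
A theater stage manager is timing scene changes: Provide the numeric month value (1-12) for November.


Calendar month order:
10. October
11. November <--
12. December
November is month number 11

11


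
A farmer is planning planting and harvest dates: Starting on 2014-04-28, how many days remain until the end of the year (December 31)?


Start: April 28, 2014
End: December 31, 2014
Days left in April: 2
May: 31
June: 30
July: 31
August: 31
... plus remaining months
Sum of remaining months: 245
Total: 2 + 245 = 247

247


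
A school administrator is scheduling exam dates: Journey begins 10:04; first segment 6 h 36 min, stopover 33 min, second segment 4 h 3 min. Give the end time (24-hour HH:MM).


Depart: 10:04
Leg 1: +396 min -> 16:40
Layover: +33 min -> 17:13
Leg 2: +243 min -> 21:16
Total travel: 672 minutes = 11h 12m
Arrival: 21:16

21:16


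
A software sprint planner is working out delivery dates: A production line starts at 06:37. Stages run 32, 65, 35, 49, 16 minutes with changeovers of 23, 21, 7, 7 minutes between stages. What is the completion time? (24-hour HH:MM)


Start: 06:37 = 397 min from midnight
  after task 1 (32 min): 07:09
  after break (23 min): 07:32
  after task 2 (65 min): 08:37
  after break (21 min): 08:58
  after task 3 (35 min): 09:33
  after break (7 min): 09:40
  after task 4 (49 min): 10:29
  after break (7 min): 10:36
  after task 5 (16 min): 10:52
Total elapsed: 255 minutes
End time: 10:52

10:52


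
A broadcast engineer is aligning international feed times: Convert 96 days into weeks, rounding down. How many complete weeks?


Total days: 96
Days per week: 7
Division: 96 / 7 = 13 remainder 5
Complete weeks: 13
Remaining days: 5

13


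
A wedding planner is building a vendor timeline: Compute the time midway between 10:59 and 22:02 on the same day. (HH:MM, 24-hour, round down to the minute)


Start time: 10:59 = 659 minutes from midnight
End time: 22:02 = 1322 minutes from midnight
Sum: 659 + 1322 = 1981
Midpoint: 1981 / 2 = 990 minutes
Convert: 990 / 60 = 16 hours, 30 minutes
Result: 16:30

16:30


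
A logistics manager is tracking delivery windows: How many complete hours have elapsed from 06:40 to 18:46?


Start: 06:40
End: 18:46
Hour difference: 18 - 6 = 12 hours
Minute difference: 46 - 40 = 6 minutes
Total minutes: 726
Complete hours: 726 / 60 = 12 (remainder 6)

12


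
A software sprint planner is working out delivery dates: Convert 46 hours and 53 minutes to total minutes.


Hours: 46
Extra minutes: 53
Minutes per hour: 60
Hours to minutes: 46 x 60 = 2760
Total: 2760 + 53 = 2813

2813


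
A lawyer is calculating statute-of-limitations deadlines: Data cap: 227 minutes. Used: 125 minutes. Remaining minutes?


Total budget: 227 minutes
Time used: 125 minutes
Remaining: 227 - 125 = 102 minutes
Percent used: 55.1%
Percent remaining: 44.9%

102


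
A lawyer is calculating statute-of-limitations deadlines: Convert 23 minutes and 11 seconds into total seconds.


Minutes: 23
Seconds: 11
Convert minutes to seconds: 23 x 60 = 1380
Add remaining seconds: 1380 + 11 = 1391

1391


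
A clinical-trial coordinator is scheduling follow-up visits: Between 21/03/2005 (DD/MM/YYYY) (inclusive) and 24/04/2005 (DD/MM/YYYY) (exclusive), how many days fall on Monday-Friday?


Start: 2005-03-21 (Monday)
End (exclusive): 2005-04-24 (Sunday)
Total calendar days: 34
Full weeks: 34 // 7 = 4 -> 20 weekdays
Remaining 6 days starting on Monday:
  Mon(w), Tue(w), Wed(w), Thu(w), Fri(w), Sat(-) -> 5 weekdays
Total business days: 20 + 5 = 25

25


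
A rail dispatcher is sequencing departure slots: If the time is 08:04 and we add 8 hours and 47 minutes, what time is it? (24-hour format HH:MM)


Start time: 08:04
Adding: 8 hours 47 minutes
Minutes: 4 + 47 = 51
Hours: 8 + 8 + 0 = 16
Result: 16:51

16:51


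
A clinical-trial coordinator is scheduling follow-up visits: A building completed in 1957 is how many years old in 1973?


Birth year: 1957
Current year: 1973
Age = current year - birth year
Age = 1973 - 1957 = 16

16


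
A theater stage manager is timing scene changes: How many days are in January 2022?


Month: January
Year: 2022
January is a 31-day month
Total: 31 days

31


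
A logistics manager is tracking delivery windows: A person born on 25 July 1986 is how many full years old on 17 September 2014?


Birth: 1986-07-25
Reference: 2014-09-17
Year difference: 2014 - 1986 = 28
Has birthday (07-25) occurred by 09-17? Yes
Age in full years: 28

28


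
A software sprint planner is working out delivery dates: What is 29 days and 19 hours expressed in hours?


Days: 29
Extra hours: 19
Hours per day: 24
Days to hours: 29 x 24 = 696
Total: 696 + 19 = 715

715


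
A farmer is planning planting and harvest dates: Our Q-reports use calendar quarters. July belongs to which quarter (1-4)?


Month: July (month 7)
Q1: January-March (months 1-3)
Q2: April-June (months 4-6)
Q3: July-September (months 7-9)
Q4: October-December (months 10-12)
Month 7 falls in Q3

3


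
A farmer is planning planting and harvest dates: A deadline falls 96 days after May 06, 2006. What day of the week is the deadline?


Start: 2006-05-06 (Saturday)
Step 1 - find target date: add 96 days
  2006-05-06 + 96 days = 2006-08-10
Step 2 - day of week:
  96 mod 7 = 5
  Saturday + 5 days -> Thursday
Result: Thursday (2006-08-10)

Thursday


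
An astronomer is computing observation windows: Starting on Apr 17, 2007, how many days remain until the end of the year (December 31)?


Start: April 17, 2007
End: December 31, 2007
Days left in April: 13
May: 31
June: 30
July: 31
August: 31
... plus remaining months
Sum of remaining months: 245
Total: 13 + 245 = 258

258


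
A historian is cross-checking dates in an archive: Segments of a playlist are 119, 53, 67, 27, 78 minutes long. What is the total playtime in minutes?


Durations: 119, 53, 67, 27, 78
Running sum: 119
+ 53 = 172
+ 67 = 239
+ 27 = 266
+ 78 = 344
Total duration: 344 minutes
That is 5 hours and 44 minutes

344


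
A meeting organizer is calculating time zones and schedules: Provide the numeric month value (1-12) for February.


Calendar month order:
1. January
2. February <--
3. March
February is month number 2

2


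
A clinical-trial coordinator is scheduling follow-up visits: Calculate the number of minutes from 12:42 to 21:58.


Start time: 12:42 = 762 minutes from midnight
End time: 21:58 = 1318 minutes from midnight
Difference: 1318 - 762 = 556 minutes
That is 9 hours and 16 minutes

556


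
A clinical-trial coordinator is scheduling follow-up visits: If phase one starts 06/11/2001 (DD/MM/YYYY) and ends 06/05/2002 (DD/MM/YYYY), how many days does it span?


Start date: 2001-11-06
End date: 2002-05-06
Nov 2001: +25 days
Dec 2001: +31 days
Jan 2002: +31 days
... (4 more months)
Total: 181 days

181


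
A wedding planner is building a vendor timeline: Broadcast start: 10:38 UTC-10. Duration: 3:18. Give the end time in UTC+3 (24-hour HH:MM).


Start: 10:38 in UTC-10
Step 1 - add duration:
  minutes: 38 + 18 = 56
  hours: 10 + 3 + 0 = 13
  end in UTC-10: 13:56
Step 2 - convert UTC-10 -> UTC+3:
  offset difference: 3 - (-10) = 13 hours
  13 + (13) = 26 -> mod 24 = 2
Result: 02:56 in UTC+3

02:56


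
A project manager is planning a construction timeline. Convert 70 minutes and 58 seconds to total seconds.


Minutes: 70
Extra seconds: 58
Seconds per minute: 60
Minutes to seconds: 70 x 60 = 4200
Total: 4200 + 58 = 4258

4258


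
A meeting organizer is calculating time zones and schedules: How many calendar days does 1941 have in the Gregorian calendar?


Year: 1941
Check leap year rules:
Divisible by 4? No
1941 is not a leap year
Days: 365

365


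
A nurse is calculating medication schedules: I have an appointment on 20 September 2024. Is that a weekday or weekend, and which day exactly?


Date: 2024-09-20
January 1, 2024 is a Monday
Day of year: 264
Offset from Jan 1: 263 days
263 mod 7 = 4
Result: Friday

Friday


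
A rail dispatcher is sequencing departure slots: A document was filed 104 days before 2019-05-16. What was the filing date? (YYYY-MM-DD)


Start: 2019-05-16
Subtracting 104 days
Days already passed in May: 16
After going back through May: 88 more days to subtract
April 2019: 30 days, 58 remaining
March 2019: 31 days, 27 remaining
February 2019 has 28 days, need 27
Result: 2019-02-01

2019-02-01


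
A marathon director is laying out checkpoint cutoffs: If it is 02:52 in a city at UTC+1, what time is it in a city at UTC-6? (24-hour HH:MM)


Local time: 02:52 at UTC+1 (offset 1h)
Target zone: UTC-6 (offset -6h)
Difference: -6 - (1) = -7 hours
Calculation: 2 + (-7) = -5
Wraparound: (-5) mod 24 = 19
Result: 19:52

19:52


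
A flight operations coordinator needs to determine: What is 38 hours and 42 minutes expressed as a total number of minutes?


Hours: 38
Minutes: 42
Convert hours to minutes: 38 x 60 = 2280
Add remaining minutes: 2280 + 42 = 2322

2322


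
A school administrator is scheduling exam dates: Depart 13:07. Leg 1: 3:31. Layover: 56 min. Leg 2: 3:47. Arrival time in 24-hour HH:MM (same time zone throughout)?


Depart: 13:07
Leg 1: +211 min -> 16:38
Layover: +56 min -> 17:34
Leg 2: +227 min -> 21:21
Total travel: 494 minutes = 8h 14m
Arrival: 21:21

21:21


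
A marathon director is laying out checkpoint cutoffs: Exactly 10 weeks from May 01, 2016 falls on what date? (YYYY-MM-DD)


Start: 2016-05-01
Weeks to add: 10
Convert to days: 10 x 7 = 70 days
Add 70 days to 2016-05-01
Result: 2016-07-10

2016-07-10


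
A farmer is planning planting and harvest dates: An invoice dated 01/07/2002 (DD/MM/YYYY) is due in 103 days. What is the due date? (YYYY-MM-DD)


Start: 2002-07-01
Adding 103 days
Days remaining in July: 30
After July: 73 days still to add
August 2002: 31 days, 42 remaining
September 2002: 30 days, 12 remaining
October 2002 has 31 days, need 12
Result: 2002-10-12

2002-10-12


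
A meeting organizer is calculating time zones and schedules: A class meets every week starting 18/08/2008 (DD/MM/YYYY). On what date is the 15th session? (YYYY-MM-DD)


First occurrence: 2008-08-18 (occurrence 1)
Each occurrence is 7 days after the previous.
Occurrence 15 is 14 weeks after the first.
14 weeks = 98 days
2008-08-18 + 98 days = 2008-11-24

2008-11-24


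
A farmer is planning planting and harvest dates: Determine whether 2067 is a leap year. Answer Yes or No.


Year: 2067
Divisible by 4? 2067 / 4 = 516.75 -> No
Not divisible by 4, so NOT a leap year

No


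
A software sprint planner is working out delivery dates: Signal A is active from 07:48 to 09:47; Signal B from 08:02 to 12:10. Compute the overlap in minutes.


Interval A: [468, 587] minutes from midnight
Interval B: [482, 730] minutes from midnight
Overlap start = max(468, 482) = 482
Overlap end = min(587, 730) = 587
Overlap = 587 - 482 = 105 minutes

105


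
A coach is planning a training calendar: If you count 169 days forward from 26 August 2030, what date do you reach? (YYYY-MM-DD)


Start: 2030-08-26
Adding 169 days
Days remaining in August: 5
After August: 164 days still to add
September 2030: 30 days, 134 remaining
October 2030: 31 days, 103 remaining
November 2030: 30 days, 73 remaining
December 2030: 31 days, 42 remaining
Result: 2031-02-11

2031-02-11


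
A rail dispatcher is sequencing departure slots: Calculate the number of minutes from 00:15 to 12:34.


Start time: 00:15 = 15 minutes from midnight
End time: 12:34 = 754 minutes from midnight
Difference: 754 - 15 = 739 minutes
That is 12 hours and 19 minutes

739


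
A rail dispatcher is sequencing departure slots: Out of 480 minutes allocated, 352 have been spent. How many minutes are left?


Total budget: 480 minutes
Time used: 352 minutes
Remaining: 480 - 352 = 128 minutes
Percent used: 73.3%
Percent remaining: 26.7%

128


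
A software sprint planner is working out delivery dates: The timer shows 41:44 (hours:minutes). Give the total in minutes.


Hours: 41
Minutes: 44
Convert hours to minutes: 41 x 60 = 2460
Add remaining minutes: 2460 + 44 = 2504

2504


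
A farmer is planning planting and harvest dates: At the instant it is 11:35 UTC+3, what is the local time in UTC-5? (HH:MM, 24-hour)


Local time: 11:35 at UTC+3 (offset 3h)
Target zone: UTC-5 (offset -5h)
Difference: -5 - (3) = -8 hours
Calculation: 11 + (-8) = 3
Result: 03:35

03:35


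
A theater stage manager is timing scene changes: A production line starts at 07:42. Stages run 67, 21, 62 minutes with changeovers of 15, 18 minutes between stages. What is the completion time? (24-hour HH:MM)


Start: 07:42 = 462 min from midnight
  after task 1 (67 min): 08:49
  after break (15 min): 09:04
  after task 2 (21 min): 09:25
  after break (18 min): 09:43
  after task 3 (62 min): 10:45
Total elapsed: 183 minutes
End time: 10:45

10:45


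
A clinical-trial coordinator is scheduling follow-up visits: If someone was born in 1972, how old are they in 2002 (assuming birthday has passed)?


Birth year: 1972
Current year: 2002
Age = current year - birth year
Age = 2002 - 1972 = 30

30


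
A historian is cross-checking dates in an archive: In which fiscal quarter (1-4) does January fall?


Month: January (month 1)
Q1: January-March (months 1-3)
Q2: April-June (months 4-6)
Q3: July-September (months 7-9)
Q4: October-December (months 10-12)
Month 1 falls in Q1

1


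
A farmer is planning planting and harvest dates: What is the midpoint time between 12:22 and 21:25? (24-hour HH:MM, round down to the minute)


Start time: 12:22 = 742 minutes from midnight
End time: 21:25 = 1285 minutes from midnight
Sum: 742 + 1285 = 2027
Midpoint: 2027 / 2 = 1013 minutes
Convert: 1013 / 60 = 16 hours, 53 minutes
Result: 16:53

16:53


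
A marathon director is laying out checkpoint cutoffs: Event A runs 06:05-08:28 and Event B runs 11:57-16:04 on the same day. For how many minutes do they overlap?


Interval A: [365, 508] minutes from midnight
Interval B: [717, 964] minutes from midnight
Overlap start = max(365, 717) = 717
Overlap end = min(508, 964) = 508
End <= start, so the intervals do not overlap: 0 minutes

0


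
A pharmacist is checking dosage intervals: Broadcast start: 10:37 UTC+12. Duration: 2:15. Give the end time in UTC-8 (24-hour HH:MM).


Start: 10:37 in UTC+12
Step 1 - add duration:
  minutes: 37 + 15 = 52
  hours: 10 + 2 + 0 = 12
  end in UTC+12: 12:52
Step 2 - convert UTC+12 -> UTC-8:
  offset difference: -8 - (12) = -20 hours
  12 + (-20) = -8 -> mod 24 = 16
Result: 16:52 in UTC-8

16:52


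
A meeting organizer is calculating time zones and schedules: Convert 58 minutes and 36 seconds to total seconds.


Minutes: 58
Extra seconds: 36
Seconds per minute: 60
Minutes to seconds: 58 x 60 = 3480
Total: 3480 + 36 = 3516

3516


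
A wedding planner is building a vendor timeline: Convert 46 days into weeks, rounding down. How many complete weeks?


Total days: 46
Days per week: 7
Division: 46 / 7 = 6 remainder 4
Complete weeks: 6
Remaining days: 4

6


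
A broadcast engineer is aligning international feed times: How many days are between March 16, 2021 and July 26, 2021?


Start date: 2021-03-16
End date: 2021-07-26
Mar 2021: +16 days
Apr 2021: +30 days
May 2021: +31 days
Jun 2021: +30 days
Jul 2021: +25 days
Total: 132 days

132


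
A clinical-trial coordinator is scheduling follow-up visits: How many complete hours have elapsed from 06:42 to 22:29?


Start: 06:42
End: 22:29
Hour difference: 22 - 6 = 16 hours
Minute difference: 29 - 42 = -13 minutes
Total minutes: 947
Complete hours: 947 / 60 = 15 (remainder 47)

15


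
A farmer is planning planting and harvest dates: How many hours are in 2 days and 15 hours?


Days: 2
Extra hours: 15
Hours per day: 24
Days to hours: 2 x 24 = 48
Total: 48 + 15 = 63

63
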